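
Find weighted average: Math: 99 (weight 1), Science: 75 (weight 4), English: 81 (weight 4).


Numerator = 99×1 + 75×4 + 81×4
= 99 + 300 + 324
= 723
Total weight = 9
Weighted avg = 723/9
= 80.33

80.33


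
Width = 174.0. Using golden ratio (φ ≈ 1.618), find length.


φ = (1 + √5) / 2 ≈ 1.618
Length = width × φ = 174.0 × 1.618 = 281.532
≈ 281.53

281.53


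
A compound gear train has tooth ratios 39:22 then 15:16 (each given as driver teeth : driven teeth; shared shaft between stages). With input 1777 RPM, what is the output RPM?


Stage 1: RPM_B = RPM_A × t_A/t_B = 1777 × 39/22 = 69303/22 ≈ 3150.14
B and C share a shaft → RPM_C = RPM_B
Stage 2: RPM_D = RPM_C × t_C/t_D = RPM_A × (t_A×t_C)/(t_B×t_D)
Overall ratio = (39×15)/(22×16) = 585/352
RPM_D = 1777 × 585/352 = 1039545/352
≈ 2953.25 RPM

2953.25 RPM


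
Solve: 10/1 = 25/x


Cross multiply: 10 × x = 1 × 25
10x = 25
x = 25 / 10
= 2.50

2.50


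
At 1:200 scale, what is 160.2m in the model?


Model size = real / scale
= 160.2 / 200
= 0.8010 m

0.8010 m


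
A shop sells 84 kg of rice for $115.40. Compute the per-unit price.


Unit rate = total / quantity
= 115.40 / 84
= $1.37 per unit

$1.37 per unit


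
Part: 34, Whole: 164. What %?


Percentage = (part / whole) × 100
= (34 / 164) × 100
≈ 20.73%

20.73%


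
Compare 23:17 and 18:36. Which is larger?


23/17 = 1.3529
18/36 = 0.5000
1.3529 > 0.5000, so 23:17 is greater
= 23:17

23:17


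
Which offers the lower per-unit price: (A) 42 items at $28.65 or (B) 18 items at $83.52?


Deal A: $28.65/42 = $0.6821/unit
Deal B: $83.52/18 = $4.6400/unit
A is cheaper per unit
= Deal A

Deal A


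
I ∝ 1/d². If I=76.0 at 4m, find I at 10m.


I₁d₁² = I₂d₂²
I₂ = I₁ × (d₁/d₂)²
= 76.0 × (4/10)²
= 76.0 × 16/100
= 1216/100
= 12.1600

12.1600


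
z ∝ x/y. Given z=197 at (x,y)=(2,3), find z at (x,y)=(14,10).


z = k·x/y
Solve for k using the known point: k = z·y/x = 197×3/2 = 591/2 = 295.5000
Now evaluate at x=14, y=10:
z = k × 14 / 10 = (591 × 14) / (2 × 10) = 8274/20
= 413.7000

413.7000


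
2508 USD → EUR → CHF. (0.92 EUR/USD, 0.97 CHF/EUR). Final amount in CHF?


Step 1: 2508 USD × 0.92 = 2307.36 EUR
Step 2: 2307.36 EUR × 0.97 = 2238.14 CHF
Implied rate USD→CHF = 0.92 × 0.97 = 0.8924
= 2238.14 CHF

2238.14 CHF


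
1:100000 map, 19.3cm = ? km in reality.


Real distance = map distance × scale
= 19.3cm × 100000
= 1930000 cm = 19300.0 m
= 19.300 km

19.300 km


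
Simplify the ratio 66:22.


GCD(66, 22) = 22
66/22 : 22/22
= 3:1

3:1


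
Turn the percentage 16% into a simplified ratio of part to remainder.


16% means 16 parts out of 100; remainder = 84
Part : remainder = 16:84
GCD = 4
= 4:21

4:21


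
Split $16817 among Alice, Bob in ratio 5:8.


Total parts = 5 + 8 = 13
Alice: 16817 × 5/13 = 6468.08
Bob: 16817 × 8/13 = 10348.92
= Alice: $6468.08, Bob: $10348.92

Alice: $6468.08, Bob: $10348.92


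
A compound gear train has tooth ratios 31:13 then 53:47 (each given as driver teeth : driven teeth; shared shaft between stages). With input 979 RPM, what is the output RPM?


Stage 1: RPM_B = RPM_A × t_A/t_B = 979 × 31/13 = 30349/13 ≈ 2334.54
B and C share a shaft → RPM_C = RPM_B
Stage 2: RPM_D = RPM_C × t_C/t_D = RPM_A × (t_A×t_C)/(t_B×t_D)
Overall ratio = (31×53)/(13×47) = 1643/611
RPM_D = 979 × 1643/611 = 1608497/611
≈ 2632.56 RPM

2632.56 RPM


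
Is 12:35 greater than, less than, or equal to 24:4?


12/35 = 0.3429
24/4 = 6.0000
0.3429 < 6.0000, so 12:35 is less
= less than

less than


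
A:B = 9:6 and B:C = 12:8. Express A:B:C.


Match B: multiply A:B by 12 → 108:72
Multiply B:C by 6 → 72:48
Combined: 108:72:48
GCD = 12
= 9:6:4

9:6:4


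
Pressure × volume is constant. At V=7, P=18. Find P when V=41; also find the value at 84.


Inverse proportion: x × y = constant
k = 7 × 18 = 126
At x=41: k/41 = 3.07
At x=84: k/84 = 1.50
= 3.07 and 1.50

3.07 and 1.50


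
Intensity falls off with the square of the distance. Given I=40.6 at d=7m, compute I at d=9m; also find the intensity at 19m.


I₁d₁² = I₂d₂²
I at 9m = 40.6 × (7/9)² = 40.6 × 49/81 = 1989.4/81 ≈ 24.5605
I at 19m = 40.6 × (7/19)² = 40.6 × 49/361 = 1989.4/361 ≈ 5.5108
= 24.5605 and 5.5108

24.5605 and 5.5108


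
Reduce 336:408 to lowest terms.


GCD(336, 408) = 24
336/24 : 408/24
= 14:17

14:17


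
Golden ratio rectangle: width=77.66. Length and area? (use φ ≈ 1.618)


φ = (1 + √5) / 2 ≈ 1.618
Length = width × φ = 77.66 × 1.618 = 125.65388
≈ 125.65
Area = width × length = 77.66 × 125.65388 = 9758.2803208 ≈ 9758.28
= Length: 125.65, Area: 9758.28

Length: 125.65, Area: 9758.28


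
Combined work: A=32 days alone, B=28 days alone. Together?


Rate of A = 1/32 per day
Rate of B = 1/28 per day
Combined rate = 1/32 + 1/28 = 60/896 ≈ 0.0670 per day
Days = 1 / combined rate = 896/60
≈ 14.93 days

14.93 days


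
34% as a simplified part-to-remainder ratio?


34% means 34 parts out of 100; remainder = 66
Part : remainder = 34:66
GCD = 2
= 17:33

17:33


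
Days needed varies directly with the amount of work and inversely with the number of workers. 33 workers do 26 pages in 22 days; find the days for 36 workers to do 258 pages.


Days ∝ work / workers, so d₂ = d₁ × (m₁/m₂) × (w₂/w₁)
Workers factor (inverse): 33/36 ≈ 0.9167
Work factor (direct): 258/26 ≈ 9.9231
d₂ = 22 × 33/36 × 258/26 = (22 × 33 × 258) / (36 × 26) = 187308/936
≈ 200.12 days

200.12 days


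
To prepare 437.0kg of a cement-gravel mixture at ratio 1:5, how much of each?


Total parts = 1 + 5 = 6
cement: 437.0 × 1/6 = 72.8kg
gravel: 437.0 × 5/6 = 364.2kg
= 72.8kg and 364.2kg

72.8kg and 364.2kg


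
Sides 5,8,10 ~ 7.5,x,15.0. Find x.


Scale factor = 7.5/5 = 1.5
Missing side = 8 × 1.5
= 12.0

12.0


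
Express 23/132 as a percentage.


Percentage = (part / whole) × 100
= (23 / 132) × 100
≈ 17.42%

17.42%


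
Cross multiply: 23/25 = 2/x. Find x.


Cross multiply: 23 × x = 25 × 2
23x = 50
x = 50 / 23
= 2.17

2.17


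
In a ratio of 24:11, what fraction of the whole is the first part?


Total parts = 24 + 11 = 35
First part: 24/35 = 24/35
= 24/35

24/35


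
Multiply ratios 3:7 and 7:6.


Compound ratio = (3×7) : (7×6)
= 21:42
GCD = 21
= 1:2

1:2


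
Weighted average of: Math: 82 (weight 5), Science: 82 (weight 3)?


Numerator = 82×5 + 82×3
= 410 + 246
= 656
Total weight = 8
Weighted avg = 656/8
= 82.00

82.00


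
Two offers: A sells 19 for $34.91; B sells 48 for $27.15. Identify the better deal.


Deal A: $34.91/19 = $1.8374/unit
Deal B: $27.15/48 = $0.5656/unit
B is cheaper per unit
= Deal B

Deal B


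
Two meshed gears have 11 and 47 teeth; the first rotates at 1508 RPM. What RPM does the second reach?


Gear ratio = 11:47 = 11:47
RPM_B = RPM_A × (teeth_A / teeth_B)
= 1508 × (11/47)
= 352.9 RPM

352.9 RPM


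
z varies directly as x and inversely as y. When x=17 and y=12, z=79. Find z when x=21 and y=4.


z = k·x/y
Solve for k using the known point: k = z·y/x = 79×12/17 = 948/17 ≈ 55.7647
Now evaluate at x=21, y=4:
z = k × 21 / 4 = (948 × 21) / (17 × 4) = 19908/68
≈ 292.7647

292.7647


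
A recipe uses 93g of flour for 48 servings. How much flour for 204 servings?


Direct proportion: y/x = constant
k = 93/48 = 1.9375
y₂ = k × 204 = 93 × 204 / 48 = 18972/48
= 395.25

395.25


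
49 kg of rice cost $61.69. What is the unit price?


Unit rate = total / quantity
= 61.69 / 49
= $1.26 per unit

$1.26 per unit


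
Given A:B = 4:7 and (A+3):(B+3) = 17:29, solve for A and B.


Let A = 4k, B = 7k.
(4k + 3) / (7k + 3) = 17/29
Cross-multiply: 29(4k + 3) = 17(7k + 3)
116k + 87 = 119k + 51
116k - 119k = 51 - 87
-3k = -36
k = -36/-3 = 12
A = 4×12 = 48, B = 7×12 = 84
= A = 48, B = 84

A = 48, B = 84


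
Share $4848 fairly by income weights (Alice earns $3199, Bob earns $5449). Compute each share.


Total income = 3199 + 5449 = $8648
Alice: $4848 × 3199/8648 = $1793.33
Bob: $4848 × 5449/8648 = $3054.67
= Alice: $1793.33, Bob: $3054.67

Alice: $1793.33, Bob: $3054.67


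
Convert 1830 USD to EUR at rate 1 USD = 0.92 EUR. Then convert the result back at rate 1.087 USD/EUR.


Amount × rate = 1830 × 0.92 = 1683.60 EUR
Round-trip: 1683.60 × 1.087 = 1830.07 USD
= 1683.60 EUR, then 1830.07 USD

1683.60 EUR, then 1830.07 USD


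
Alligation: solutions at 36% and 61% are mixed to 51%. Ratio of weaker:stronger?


Let x parts of 36% mix with y parts of 61%.
36x + 61y = 51(x + y)
36x + 61y = 51x + 51y
x(36 - 51) = y(51 - 61)
x/y = (61 - 51)/(51 - 36) = 10/15
Simplify: 2:3
= 2:3

2:3


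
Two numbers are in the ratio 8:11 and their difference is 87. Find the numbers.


Let A = 8k, B = 11k.
11k - 8k = 87
3k = 87 → k = 87/3 = 29
A = 8×29 = 232, B = 11×29 = 319
= A = 232, B = 319

A = 232, B = 319


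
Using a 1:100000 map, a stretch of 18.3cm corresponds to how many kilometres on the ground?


Real distance = map distance × scale
= 18.3cm × 100000
= 1830000 cm = 18300.0 m
= 18.300 km

18.300 km


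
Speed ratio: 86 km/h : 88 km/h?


Ratio = 86:88
GCD = 2
Simplified = 43:44
Time ratio (same distance) = 44:43
Speed ratio = 43:44

43:44


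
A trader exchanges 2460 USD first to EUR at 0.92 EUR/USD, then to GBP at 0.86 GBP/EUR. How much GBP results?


Step 1: 2460 USD × 0.92 = 2263.20 EUR
Step 2: 2263.20 EUR × 0.86 = 1946.35 GBP
Implied rate USD→GBP = 0.92 × 0.86 = 0.7912
= 1946.35 GBP

1946.35 GBP


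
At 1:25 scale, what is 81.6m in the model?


Model size = real / scale
= 81.6 / 25
= 3.2640 m

3.2640 m


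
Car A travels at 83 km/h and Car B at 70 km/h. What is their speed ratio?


Ratio = 83:70
GCD = 1
Simplified = 83:70
Time ratio (same distance) = 70:83
Speed ratio = 83:70

83:70


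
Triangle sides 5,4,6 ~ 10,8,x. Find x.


Scale factor = 10/5 = 2
Missing side = 6 × 2
= 12.0

12.0


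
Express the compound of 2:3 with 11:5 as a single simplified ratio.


Compound ratio = (2×11) : (3×5)
= 22:15
GCD = 1
= 22:15

22:15


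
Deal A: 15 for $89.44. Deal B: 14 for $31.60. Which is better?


Deal A: $89.44/15 = $5.9627/unit
Deal B: $31.60/14 = $2.2571/unit
B is cheaper per unit
= Deal B

Deal B


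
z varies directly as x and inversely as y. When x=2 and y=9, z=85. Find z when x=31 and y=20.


z = k·x/y
Solve for k using the known point: k = z·y/x = 85×9/2 = 765/2 = 382.5000
Now evaluate at x=31, y=20:
z = k × 31 / 20 = (765 × 31) / (2 × 20) = 23715/40
= 592.8750

592.8750


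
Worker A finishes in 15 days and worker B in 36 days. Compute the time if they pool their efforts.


Rate of A = 1/15 per day
Rate of B = 1/36 per day
Combined rate = 1/15 + 1/36 = 51/540 ≈ 0.0944 per day
Days = 1 / combined rate = 540/51
≈ 10.59 days

10.59 days


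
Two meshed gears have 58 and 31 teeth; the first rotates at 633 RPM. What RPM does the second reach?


Gear ratio = 58:31 = 58:31
RPM_B = RPM_A × (teeth_A / teeth_B)
= 633 × (58/31)
= 1184.3 RPM

1184.3 RPM


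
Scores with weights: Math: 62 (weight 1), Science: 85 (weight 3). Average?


Numerator = 62×1 + 85×3
= 62 + 255
= 317
Total weight = 4
Weighted avg = 317/4
= 79.25

79.25


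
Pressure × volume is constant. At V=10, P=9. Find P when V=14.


Inverse proportion: x × y = constant
k = 10 × 9 = 90
y₂ = k / 14 = 90 / 14
= 6.43

6.43


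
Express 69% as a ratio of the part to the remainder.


69% means 69 parts out of 100; remainder = 31
Part : remainder = 69:31
GCD = 1
= 69:31

69:31


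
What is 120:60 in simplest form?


GCD(120, 60) = 60
120/60 : 60/60
= 2:1

2:1


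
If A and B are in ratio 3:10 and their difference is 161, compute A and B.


Let A = 3k, B = 10k.
10k - 3k = 161
7k = 161 → k = 161/7 = 23
A = 3×23 = 69, B = 10×23 = 230
= A = 69, B = 230

A = 69, B = 230


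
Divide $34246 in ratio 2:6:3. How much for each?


Total parts = 2 + 6 + 3 = 11
Part 1: 34246 × 2/11 = 6226.55
Part 2: 34246 × 6/11 = 18679.64
Part 3: 34246 × 3/11 = 9339.82
= Part 1: $6226.55, Part 2: $18679.64, Part 3: $9339.82

Part 1: $6226.55, Part 2: $18679.64, Part 3: $9339.82


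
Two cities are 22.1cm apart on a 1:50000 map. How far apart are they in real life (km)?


Real distance = map distance × scale
= 22.1cm × 50000
= 1105000 cm = 11050.0 m
= 11.050 km

11.050 km


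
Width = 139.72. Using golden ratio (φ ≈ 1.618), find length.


φ = (1 + √5) / 2 ≈ 1.618
Length = width × φ = 139.72 × 1.618 = 226.06696
≈ 226.07

226.07


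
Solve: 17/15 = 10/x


Cross multiply: 17 × x = 15 × 10
17x = 150
x = 150 / 17
= 8.82

8.82


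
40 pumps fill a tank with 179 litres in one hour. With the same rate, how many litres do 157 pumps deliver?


Direct proportion: y/x = constant
k = 179/40 = 4.4750
y₂ = k × 157 = 179 × 157 / 40 = 28103/40
≈ 702.58

702.58


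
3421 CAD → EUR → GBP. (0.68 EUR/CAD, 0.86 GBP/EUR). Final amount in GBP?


Step 1: 3421 CAD × 0.68 = 2326.28 EUR
Step 2: 2326.28 EUR × 0.86 = 2000.60 GBP
Implied rate CAD→GBP = 0.68 × 0.86 = 0.5848
= 2000.60 GBP

2000.60 GBP


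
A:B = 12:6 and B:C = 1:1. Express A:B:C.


Match B: multiply A:B by 1 → 12:6
Multiply B:C by 6 → 6:6
Combined: 12:6:6
GCD = 6
= 2:1:1

2:1:1


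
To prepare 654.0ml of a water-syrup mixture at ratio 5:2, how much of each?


Total parts = 5 + 2 = 7
water: 654.0 × 5/7 = 467.1ml
syrup: 654.0 × 2/7 = 186.9ml
= 467.1ml and 186.9ml

467.1ml and 186.9ml


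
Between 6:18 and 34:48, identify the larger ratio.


6/18 = 0.3333
34/48 = 0.7083
0.3333 < 0.7083, so 6:18 is less
= 34:48

34:48


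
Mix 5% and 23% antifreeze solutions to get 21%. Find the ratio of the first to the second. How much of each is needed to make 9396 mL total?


Let x parts of 5% mix with y parts of 23%.
5x + 23y = 21(x + y)
5x + 23y = 21x + 21y
x(5 - 21) = y(21 - 23)
x/y = (23 - 21)/(21 - 5) = 2/16
Simplify: 1:8
Total parts = 9; one part = 9396/9 = 1044.00 mL
5% solution: 1×1044.00 = 1044.00 mL
23% solution: 8×1044.00 = 8352.00 mL
= ratio 1:8; 1044.00 mL and 8352.00 mL

ratio 1:8; 1044.00 mL and 8352.00 mL


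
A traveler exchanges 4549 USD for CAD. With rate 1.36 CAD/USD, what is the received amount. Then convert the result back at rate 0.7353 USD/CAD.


Amount × rate = 4549 × 1.36 = 6186.64 CAD
Round-trip: 6186.64 × 0.7353 = 4549.04 USD
= 6186.64 CAD, then 4549.04 USD

6186.64 CAD, then 4549.04 USD


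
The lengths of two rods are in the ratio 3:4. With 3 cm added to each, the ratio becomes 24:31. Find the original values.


Let A = 3k, B = 4k.
(3k + 3) / (4k + 3) = 24/31
Cross-multiply: 31(3k + 3) = 24(4k + 3)
93k + 93 = 96k + 72
93k - 96k = 72 - 93
-3k = -21
k = -21/-3 = 7
A = 3×7 = 21, B = 4×7 = 28
= A = 21, B = 28

A = 21, B = 28


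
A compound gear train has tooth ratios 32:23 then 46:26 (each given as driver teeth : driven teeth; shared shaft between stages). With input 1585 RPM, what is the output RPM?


Stage 1: RPM_B = RPM_A × t_A/t_B = 1585 × 32/23 = 50720/23 ≈ 2205.22
B and C share a shaft → RPM_C = RPM_B
Stage 2: RPM_D = RPM_C × t_C/t_D = RPM_A × (t_A×t_C)/(t_B×t_D)
Overall ratio = (32×46)/(23×26) = 1472/598
RPM_D = 1585 × 1472/598 = 2333120/598
≈ 3901.54 RPM

3901.54 RPM


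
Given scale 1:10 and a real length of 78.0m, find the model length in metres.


Model size = real / scale
= 78.0 / 10
= 7.8000 m

7.8000 m


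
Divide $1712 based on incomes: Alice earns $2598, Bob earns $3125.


Total income = 2598 + 3125 = $5723
Alice: $1712 × 2598/5723 = $777.18
Bob: $1712 × 3125/5723 = $934.82
= Alice: $777.18, Bob: $934.82

Alice: $777.18, Bob: $934.82


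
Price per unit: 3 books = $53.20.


Unit rate = total / quantity
= 53.20 / 3
= $17.73 per unit

$17.73 per unit


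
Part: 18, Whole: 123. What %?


Percentage = (part / whole) × 100
= (18 / 123) × 100
≈ 14.63%

14.63%


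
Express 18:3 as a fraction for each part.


Total parts = 18 + 3 = 21
First part: 18/21 = 6/7
Second part: 3/21 = 1/7
= 6/7 and 1/7

6/7 and 1/7


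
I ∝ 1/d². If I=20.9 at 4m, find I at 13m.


I₁d₁² = I₂d₂²
I₂ = I₁ × (d₁/d₂)²
= 20.9 × (4/13)²
= 20.9 × 16/169
= 334.4/169
≈ 1.9787

1.9787


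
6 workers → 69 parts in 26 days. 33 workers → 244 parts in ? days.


Days ∝ work / workers, so d₂ = d₁ × (m₁/m₂) × (w₂/w₁)
Workers factor (inverse): 6/33 ≈ 0.1818
Work factor (direct): 244/69 ≈ 3.5362
d₂ = 26 × 6/33 × 244/69 = (26 × 6 × 244) / (33 × 69) = 38064/2277
≈ 16.72 days

16.72 days


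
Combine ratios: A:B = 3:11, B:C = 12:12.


Match B: multiply A:B by 12 → 36:132
Multiply B:C by 11 → 132:132
Combined: 36:132:132
GCD = 12
= 3:11:11

3:11:11


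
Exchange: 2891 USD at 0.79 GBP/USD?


Amount × rate = 2891 × 0.79
= 2283.89 GBP

2283.89 GBP


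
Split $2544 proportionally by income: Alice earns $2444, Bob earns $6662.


Total income = 2444 + 6662 = $9106
Alice: $2544 × 2444/9106 = $682.80
Bob: $2544 × 6662/9106 = $1861.20
= Alice: $682.80, Bob: $1861.20

Alice: $682.80, Bob: $1861.20


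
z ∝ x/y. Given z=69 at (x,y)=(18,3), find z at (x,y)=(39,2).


z = k·x/y
Solve for k using the known point: k = z·y/x = 69×3/18 = 207/18 = 11.5000
Now evaluate at x=39, y=2:
z = k × 39 / 2 = (207 × 39) / (18 × 2) = 8073/36
= 224.2500

224.2500


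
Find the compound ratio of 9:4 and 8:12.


Compound ratio = (9×8) : (4×12)
= 72:48
GCD = 24
= 3:2

3:2


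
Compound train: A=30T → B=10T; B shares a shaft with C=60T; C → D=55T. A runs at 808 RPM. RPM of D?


Stage 1: RPM_B = RPM_A × t_A/t_B = 808 × 30/10 = 24240/10 = 2424.00
B and C share a shaft → RPM_C = RPM_B
Stage 2: RPM_D = RPM_C × t_C/t_D = RPM_A × (t_A×t_C)/(t_B×t_D)
Overall ratio = (30×60)/(10×55) = 1800/550
RPM_D = 808 × 1800/550 = 1454400/550
≈ 2644.36 RPM

2644.36 RPM


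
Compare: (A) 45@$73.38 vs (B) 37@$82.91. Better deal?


Deal A: $73.38/45 = $1.6307/unit
Deal B: $82.91/37 = $2.2408/unit
A is cheaper per unit
= Deal A

Deal A


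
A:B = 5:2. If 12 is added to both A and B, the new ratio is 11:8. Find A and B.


Let A = 5k, B = 2k.
(5k + 12) / (2k + 12) = 11/8
Cross-multiply: 8(5k + 12) = 11(2k + 12)
40k + 96 = 22k + 132
40k - 22k = 132 - 96
18k = 36
k = 36/18 = 2
A = 5×2 = 10, B = 2×2 = 4
= A = 10, B = 4

A = 10, B = 4


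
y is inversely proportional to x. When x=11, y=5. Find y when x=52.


Inverse proportion: x × y = constant
k = 11 × 5 = 55
y₂ = k / 52 = 55 / 52
= 1.06

1.06


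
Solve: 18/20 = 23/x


Cross multiply: 18 × x = 20 × 23
18x = 460
x = 460 / 18
= 25.56

25.56


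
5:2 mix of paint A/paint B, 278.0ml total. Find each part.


Total parts = 5 + 2 = 7
paint A: 278.0 × 5/7 = 198.6ml
paint B: 278.0 × 2/7 = 79.4ml
= 198.6ml and 79.4ml

198.6ml and 79.4ml


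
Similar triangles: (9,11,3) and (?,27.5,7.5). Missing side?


Scale factor = 27.5/11 = 2.5
Missing side = 9 × 2.5
= 22.5

22.5


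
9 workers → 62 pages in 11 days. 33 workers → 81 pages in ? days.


Days ∝ work / workers, so d₂ = d₁ × (m₁/m₂) × (w₂/w₁)
Workers factor (inverse): 9/33 ≈ 0.2727
Work factor (direct): 81/62 ≈ 1.3065
d₂ = 11 × 9/33 × 81/62 = (11 × 9 × 81) / (33 × 62) = 8019/2046
≈ 3.92 days

3.92 days


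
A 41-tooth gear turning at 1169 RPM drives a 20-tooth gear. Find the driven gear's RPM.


Gear ratio = 41:20 = 41:20
RPM_B = RPM_A × (teeth_A / teeth_B)
= 1169 × (41/20)
= 2396.5 RPM

2396.5 RPM


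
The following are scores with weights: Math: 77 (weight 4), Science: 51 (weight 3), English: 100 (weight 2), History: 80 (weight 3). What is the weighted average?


Numerator = 77×4 + 51×3 + 100×2 + 80×3
= 308 + 153 + 200 + 240
= 901
Total weight = 12
Weighted avg = 901/12
= 75.08

75.08


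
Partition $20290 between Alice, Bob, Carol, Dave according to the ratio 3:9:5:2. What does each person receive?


Total parts = 3 + 9 + 5 + 2 = 19
Alice: 20290 × 3/19 = 3203.68
Bob: 20290 × 9/19 = 9611.05
Carol: 20290 × 5/19 = 5339.47
Dave: 20290 × 2/19 = 2135.79
= Alice: $3203.68, Bob: $9611.05, Carol: $5339.47, Dave: $2135.79

Alice: $3203.68, Bob: $9611.05, Carol: $5339.47, Dave: $2135.79


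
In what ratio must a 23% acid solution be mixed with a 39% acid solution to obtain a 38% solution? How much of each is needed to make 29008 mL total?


Let x parts of 23% mix with y parts of 39%.
23x + 39y = 38(x + y)
23x + 39y = 38x + 38y
x(23 - 38) = y(38 - 39)
x/y = (39 - 38)/(38 - 23) = 1/15
Simplify: 1:15
Total parts = 16; one part = 29008/16 = 1813.00 mL
23% solution: 1×1813.00 = 1813.00 mL
39% solution: 15×1813.00 = 27195.00 mL
= ratio 1:15; 1813.00 mL and 27195.00 mL

ratio 1:15; 1813.00 mL and 27195.00 mL


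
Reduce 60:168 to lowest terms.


GCD(60, 168) = 12
60/12 : 168/12
= 5:14

5:14


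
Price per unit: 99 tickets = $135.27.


Unit rate = total / quantity
= 135.27 / 99
= $1.37 per unit

$1.37 per unit


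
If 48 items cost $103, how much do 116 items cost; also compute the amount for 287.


Direct proportion: y/x = constant
k = 103/48 ≈ 2.1458
y at x=116: k × 116 = 103 × 116 / 48 = 11948/48 ≈ 248.92
y at x=287: k × 287 = 103 × 287 / 48 = 29561/48 ≈ 615.85
= 248.92 and 615.85

248.92 and 615.85


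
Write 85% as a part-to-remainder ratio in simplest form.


85% means 85 parts out of 100; remainder = 15
Part : remainder = 85:15
GCD = 5
= 17:3

17:3


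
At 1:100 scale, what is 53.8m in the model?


Model size = real / scale
= 53.8 / 100
= 0.5380 m

0.5380 m


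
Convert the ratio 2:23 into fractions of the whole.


Total parts = 2 + 23 = 25
First part: 2/25 = 2/25
Second part: 23/25 = 23/25
= 2/25 and 23/25

2/25 and 23/25


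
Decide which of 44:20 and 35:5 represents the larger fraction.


44/20 = 2.2000
35/5 = 7.0000
2.2000 < 7.0000, so 44:20 is less
= 35:5

35:5


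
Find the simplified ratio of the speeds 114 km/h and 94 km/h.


Ratio = 114:94
GCD = 2
Simplified = 57:47
Time ratio (same distance) = 47:57
Speed ratio = 57:47

57:47


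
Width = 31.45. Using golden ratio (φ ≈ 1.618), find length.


φ = (1 + √5) / 2 ≈ 1.618
Length = width × φ = 31.45 × 1.618 = 50.8861
≈ 50.89

50.89


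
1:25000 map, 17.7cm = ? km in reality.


Real distance = map distance × scale
= 17.7cm × 25000
= 442500 cm = 4425.0 m
= 4.425 km

4.425 km


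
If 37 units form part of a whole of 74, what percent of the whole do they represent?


Percentage = (part / whole) × 100
= (37 / 74) × 100
= 50.00%

50.00%


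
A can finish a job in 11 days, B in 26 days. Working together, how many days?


Rate of A = 1/11 per day
Rate of B = 1/26 per day
Combined rate = 1/11 + 1/26 = 37/286 ≈ 0.1294 per day
Days = 1 / combined rate = 286/37
≈ 7.73 days

7.73 days


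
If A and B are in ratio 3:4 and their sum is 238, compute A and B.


Let A = 3k, B = 4k.
3k + 4k = 238
7k = 238 → k = 238/7 = 34
A = 3×34 = 102, B = 4×34 = 136
= A = 102, B = 136

A = 102, B = 136


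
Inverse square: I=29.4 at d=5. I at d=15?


I₁d₁² = I₂d₂²
I₂ = I₁ × (d₁/d₂)²
= 29.4 × (5/15)²
= 29.4 × 25/225
= 735/225
≈ 3.2667

3.2667


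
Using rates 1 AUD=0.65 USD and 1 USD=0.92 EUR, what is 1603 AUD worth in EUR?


Step 1: 1603 AUD × 0.65 = 1041.95 USD
Step 2: 1041.95 USD × 0.92 = 958.59 EUR
Implied rate AUD→EUR = 0.65 × 0.92 = 0.5980
= 958.59 EUR

958.59 EUR


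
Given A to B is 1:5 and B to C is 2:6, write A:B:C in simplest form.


Match B: multiply A:B by 2 → 2:10
Multiply B:C by 5 → 10:30
Combined: 2:10:30
GCD = 2
= 1:5:15

1:5:15


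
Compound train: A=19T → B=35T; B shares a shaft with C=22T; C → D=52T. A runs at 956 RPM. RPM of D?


Stage 1: RPM_B = RPM_A × t_A/t_B = 956 × 19/35 = 18164/35 ≈ 518.97
B and C share a shaft → RPM_C = RPM_B
Stage 2: RPM_D = RPM_C × t_C/t_D = RPM_A × (t_A×t_C)/(t_B×t_D)
Overall ratio = (19×22)/(35×52) = 418/1820
RPM_D = 956 × 418/1820 = 399608/1820
≈ 219.56 RPM

219.56 RPM


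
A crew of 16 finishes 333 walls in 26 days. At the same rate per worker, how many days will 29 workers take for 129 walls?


Days ∝ work / workers, so d₂ = d₁ × (m₁/m₂) × (w₂/w₁)
Workers factor (inverse): 16/29 ≈ 0.5517
Work factor (direct): 129/333 ≈ 0.3874
d₂ = 26 × 16/29 × 129/333 = (26 × 16 × 129) / (29 × 333) = 53664/9657
≈ 5.56 days

5.56 days


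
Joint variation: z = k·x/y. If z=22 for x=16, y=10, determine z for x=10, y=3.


z = k·x/y
Solve for k using the known point: k = z·y/x = 22×10/16 = 220/16 = 13.7500
Now evaluate at x=10, y=3:
z = k × 10 / 3 = (220 × 10) / (16 × 3) = 2200/48
≈ 45.8333

45.8333


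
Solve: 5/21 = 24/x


Cross multiply: 5 × x = 21 × 24
5x = 504
x = 504 / 5
= 100.80

100.80


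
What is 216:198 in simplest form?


GCD(216, 198) = 18
216/18 : 198/18
= 12:11

12:11


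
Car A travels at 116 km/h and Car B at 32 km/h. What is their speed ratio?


Ratio = 116:32
GCD = 4
Simplified = 29:8
Time ratio (same distance) = 8:29
Speed ratio = 29:8

29:8


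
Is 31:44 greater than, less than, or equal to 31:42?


31/44 = 0.7045
31/42 = 0.7381
0.7045 < 0.7381, so 31:44 is less
= less than

less than


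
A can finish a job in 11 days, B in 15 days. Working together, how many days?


Rate of A = 1/11 per day
Rate of B = 1/15 per day
Combined rate = 1/11 + 1/15 = 26/165 ≈ 0.1576 per day
Days = 1 / combined rate = 165/26
≈ 6.35 days

6.35 days


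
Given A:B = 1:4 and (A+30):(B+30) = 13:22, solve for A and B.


Let A = 1k, B = 4k.
(1k + 30) / (4k + 30) = 13/22
Cross-multiply: 22(1k + 30) = 13(4k + 30)
22k + 660 = 52k + 390
22k - 52k = 390 - 660
-30k = -270
k = -270/-30 = 9
A = 1×9 = 9, B = 4×9 = 36
= A = 9, B = 36

A = 9, B = 36


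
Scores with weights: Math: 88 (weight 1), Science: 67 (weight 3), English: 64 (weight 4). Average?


Numerator = 88×1 + 67×3 + 64×4
= 88 + 201 + 256
= 545
Total weight = 8
Weighted avg = 545/8
= 68.13

68.13


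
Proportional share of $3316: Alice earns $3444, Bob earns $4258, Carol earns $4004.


Total income = 3444 + 4258 + 4004 = $11706
Alice: $3316 × 3444/11706 = $975.59
Bob: $3316 × 4258/11706 = $1206.18
Carol: $3316 × 4004/11706 = $1134.23
= Alice: $975.59, Bob: $1206.18, Carol: $1134.23

Alice: $975.59, Bob: $1206.18, Carol: $1134.23


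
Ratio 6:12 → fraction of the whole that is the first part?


Total parts = 6 + 12 = 18
First part: 6/18 = 1/3
= 1/3

1/3


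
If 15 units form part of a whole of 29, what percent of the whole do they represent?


Percentage = (part / whole) × 100
= (15 / 29) × 100
≈ 51.72%

51.72%


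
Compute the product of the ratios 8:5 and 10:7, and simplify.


Compound ratio = (8×10) : (5×7)
= 80:35
GCD = 5
= 16:7

16:7


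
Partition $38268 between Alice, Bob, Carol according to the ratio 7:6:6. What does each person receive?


Total parts = 7 + 6 + 6 = 19
Alice: 38268 × 7/19 = 14098.74
Bob: 38268 × 6/19 = 12084.63
Carol: 38268 × 6/19 = 12084.63
= Alice: $14098.74, Bob: $12084.63, Carol: $12084.63

Alice: $14098.74, Bob: $12084.63, Carol: $12084.63


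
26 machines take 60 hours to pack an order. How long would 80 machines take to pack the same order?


Inverse proportion: x × y = constant
k = 26 × 60 = 1560
y₂ = k / 80 = 1560 / 80
= 19.50

19.50


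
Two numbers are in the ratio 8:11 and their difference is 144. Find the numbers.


Let A = 8k, B = 11k.
11k - 8k = 144
3k = 144 → k = 144/3 = 48
A = 8×48 = 384, B = 11×48 = 528
= A = 384, B = 528

A = 384, B = 528


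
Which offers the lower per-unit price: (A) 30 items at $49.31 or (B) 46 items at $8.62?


Deal A: $49.31/30 = $1.6437/unit
Deal B: $8.62/46 = $0.1874/unit
B is cheaper per unit
= Deal B

Deal B


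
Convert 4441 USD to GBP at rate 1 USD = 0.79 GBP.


Amount × rate = 4441 × 0.79
= 3508.39 GBP

3508.39 GBP


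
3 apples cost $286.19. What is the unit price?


Unit rate = total / quantity
= 286.19 / 3
= $95.40 per unit

$95.40 per unit


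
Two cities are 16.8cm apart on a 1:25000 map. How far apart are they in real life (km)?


Real distance = map distance × scale
= 16.8cm × 25000
= 420000 cm = 4200.0 m
= 4.200 km

4.200 km


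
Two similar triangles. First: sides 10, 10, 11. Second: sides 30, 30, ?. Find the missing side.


Scale factor = 30/10 = 3
Missing side = 11 × 3
= 33.0

33.0


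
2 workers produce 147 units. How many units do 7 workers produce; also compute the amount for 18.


Direct proportion: y/x = constant
k = 147/2 = 73.5000
y at x=7: k × 7 = 147 × 7 / 2 = 1029/2 = 514.50
y at x=18: k × 18 = 147 × 18 / 2 = 2646/2 = 1323.00
= 514.50 and 1323.00

514.50 and 1323.00


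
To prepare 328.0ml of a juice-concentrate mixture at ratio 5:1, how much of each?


Total parts = 5 + 1 = 6
juice: 328.0 × 5/6 = 273.3ml
concentrate: 328.0 × 1/6 = 54.7ml
= 273.3ml and 54.7ml

273.3ml and 54.7ml


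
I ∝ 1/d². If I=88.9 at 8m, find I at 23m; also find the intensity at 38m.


I₁d₁² = I₂d₂²
I at 23m = 88.9 × (8/23)² = 88.9 × 64/529 = 5689.6/529 ≈ 10.7554
I at 38m = 88.9 × (8/38)² = 88.9 × 64/1444 = 5689.6/1444 ≈ 3.9402
= 10.7554 and 3.9402

10.7554 and 3.9402


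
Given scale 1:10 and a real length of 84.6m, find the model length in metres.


Model size = real / scale
= 84.6 / 10
= 8.4600 m

8.4600 m


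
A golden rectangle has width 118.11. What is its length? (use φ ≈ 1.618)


φ = (1 + √5) / 2 ≈ 1.618
Length = width × φ = 118.11 × 1.618 = 191.10198
≈ 191.10

191.10


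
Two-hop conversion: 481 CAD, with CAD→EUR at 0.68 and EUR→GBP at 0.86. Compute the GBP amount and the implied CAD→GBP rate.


Step 1: 481 CAD × 0.68 = 327.08 EUR
Step 2: 327.08 EUR × 0.86 = 281.29 GBP
Implied rate CAD→GBP = 0.68 × 0.86 = 0.5848
= 281.29 GBP; implied rate 0.5848 GBP/CAD

281.29 GBP; implied rate 0.5848 GBP/CAD


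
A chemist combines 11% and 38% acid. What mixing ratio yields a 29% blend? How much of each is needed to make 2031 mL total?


Let x parts of 11% mix with y parts of 38%.
11x + 38y = 29(x + y)
11x + 38y = 29x + 29y
x(11 - 29) = y(29 - 38)
x/y = (38 - 29)/(29 - 11) = 9/18
Simplify: 1:2
Total parts = 3; one part = 2031/3 = 677.00 mL
11% solution: 1×677.00 = 677.00 mL
38% solution: 2×677.00 = 1354.00 mL
= ratio 1:2; 677.00 mL and 1354.00 mL

ratio 1:2; 677.00 mL and 1354.00 mL


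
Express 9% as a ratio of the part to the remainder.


9% means 9 parts out of 100; remainder = 91
Part : remainder = 9:91
GCD = 1
= 9:91

9:91


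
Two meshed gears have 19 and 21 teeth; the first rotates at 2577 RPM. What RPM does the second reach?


Gear ratio = 19:21 = 19:21
RPM_B = RPM_A × (teeth_A / teeth_B)
= 2577 × (19/21)
= 2331.6 RPM

2331.6 RPM


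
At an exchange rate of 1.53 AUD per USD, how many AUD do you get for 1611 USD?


Amount × rate = 1611 × 1.53
= 2464.83 AUD

2464.83 AUD


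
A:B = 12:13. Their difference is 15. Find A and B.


Let A = 12k, B = 13k.
13k - 12k = 15
1k = 15 → k = 15/1 = 15
A = 12×15 = 180, B = 13×15 = 195
= A = 180, B = 195

A = 180, B = 195


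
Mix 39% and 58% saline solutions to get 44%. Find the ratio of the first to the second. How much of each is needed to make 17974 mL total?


Let x parts of 39% mix with y parts of 58%.
39x + 58y = 44(x + y)
39x + 58y = 44x + 44y
x(39 - 44) = y(44 - 58)
x/y = (58 - 44)/(44 - 39) = 14/5
Simplify: 14:5
Total parts = 19; one part = 17974/19 = 946.00 mL
39% solution: 14×946.00 = 13244.00 mL
58% solution: 5×946.00 = 4730.00 mL
= ratio 14:5; 13244.00 mL and 4730.00 mL

ratio 14:5; 13244.00 mL and 4730.00 mL


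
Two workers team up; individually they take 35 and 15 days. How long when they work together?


Rate of A = 1/35 per day
Rate of B = 1/15 per day
Combined rate = 1/35 + 1/15 = 50/525 ≈ 0.0952 per day
Days = 1 / combined rate = 525/50
= 10.50 days

10.50 days


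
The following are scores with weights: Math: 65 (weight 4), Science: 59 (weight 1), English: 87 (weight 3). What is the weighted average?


Numerator = 65×4 + 59×1 + 87×3
= 260 + 59 + 261
= 580
Total weight = 8
Weighted avg = 580/8
= 72.50

72.50


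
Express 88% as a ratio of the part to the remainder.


88% means 88 parts out of 100; remainder = 12
Part : remainder = 88:12
GCD = 4
= 22:3

22:3


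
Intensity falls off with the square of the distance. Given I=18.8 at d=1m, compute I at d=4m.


I₁d₁² = I₂d₂²
I₂ = I₁ × (d₁/d₂)²
= 18.8 × (1/4)²
= 18.8 × 1/16
= 18.8/16
= 1.1750

1.1750


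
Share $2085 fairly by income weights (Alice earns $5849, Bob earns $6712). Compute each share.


Total income = 5849 + 6712 = $12561
Alice: $2085 × 5849/12561 = $970.88
Bob: $2085 × 6712/12561 = $1114.12
= Alice: $970.88, Bob: $1114.12

Alice: $970.88, Bob: $1114.12


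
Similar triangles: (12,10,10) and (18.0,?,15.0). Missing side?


Scale factor = 18.0/12 = 1.5
Missing side = 10 × 1.5
= 15.0

15.0


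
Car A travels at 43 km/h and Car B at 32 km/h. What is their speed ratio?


Ratio = 43:32
GCD = 1
Simplified = 43:32
Time ratio (same distance) = 32:43
Speed ratio = 43:32

43:32


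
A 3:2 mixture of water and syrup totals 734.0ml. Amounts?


Total parts = 3 + 2 = 5
water: 734.0 × 3/5 = 440.4ml
syrup: 734.0 × 2/5 = 293.6ml
= 440.4ml and 293.6ml

440.4ml and 293.6ml


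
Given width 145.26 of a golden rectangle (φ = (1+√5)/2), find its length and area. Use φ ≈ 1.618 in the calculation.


φ = (1 + √5) / 2 ≈ 1.618
Length = width × φ = 145.26 × 1.618 = 235.03068
≈ 235.03
Area = width × length = 145.26 × 235.03068 = 34140.5565768 ≈ 34140.56
= Length: 235.03, Area: 34140.56

Length: 235.03, Area: 34140.56


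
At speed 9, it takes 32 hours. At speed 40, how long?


Inverse proportion: x × y = constant
k = 9 × 32 = 288
y₂ = k / 40 = 288 / 40
= 7.20

7.20


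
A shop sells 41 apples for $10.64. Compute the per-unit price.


Unit rate = total / quantity
= 10.64 / 41
= $0.26 per unit

$0.26 per unit


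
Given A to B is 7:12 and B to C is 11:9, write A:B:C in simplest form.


Match B: multiply A:B by 11 → 77:132
Multiply B:C by 12 → 132:108
Combined: 77:132:108
GCD = 1
= 77:132:108

77:132:108


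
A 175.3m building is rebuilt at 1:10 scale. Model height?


Model size = real / scale
= 175.3 / 10
= 17.5300 m

17.5300 m


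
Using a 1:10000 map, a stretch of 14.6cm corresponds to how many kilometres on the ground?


Real distance = map distance × scale
= 14.6cm × 10000
= 146000 cm = 1460.0 m
= 1.460 km

1.460 km


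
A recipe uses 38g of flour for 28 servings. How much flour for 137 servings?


Direct proportion: y/x = constant
k = 38/28 ≈ 1.3571
y₂ = k × 137 = 38 × 137 / 28 = 5206/28
≈ 185.93

185.93


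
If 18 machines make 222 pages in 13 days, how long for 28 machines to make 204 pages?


Days ∝ work / workers, so d₂ = d₁ × (m₁/m₂) × (w₂/w₁)
Workers factor (inverse): 18/28 ≈ 0.6429
Work factor (direct): 204/222 ≈ 0.9189
d₂ = 13 × 18/28 × 204/222 = (13 × 18 × 204) / (28 × 222) = 47736/6216
≈ 7.68 days

7.68 days


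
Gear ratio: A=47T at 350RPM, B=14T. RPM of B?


Gear ratio = 47:14 = 47:14
RPM_B = RPM_A × (teeth_A / teeth_B)
= 350 × (47/14)
= 1175.0 RPM

1175.0 RPM


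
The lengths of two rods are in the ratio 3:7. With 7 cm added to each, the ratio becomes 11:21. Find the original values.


Let A = 3k, B = 7k.
(3k + 7) / (7k + 7) = 11/21
Cross-multiply: 21(3k + 7) = 11(7k + 7)
63k + 147 = 77k + 77
63k - 77k = 77 - 147
-14k = -70
k = -70/-14 = 5
A = 3×5 = 15, B = 7×5 = 35
= A = 15, B = 35

A = 15, B = 35


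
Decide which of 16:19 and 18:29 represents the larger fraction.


16/19 = 0.8421
18/29 = 0.6207
0.8421 > 0.6207, so 16:19 is greater
= 16:19

16:19


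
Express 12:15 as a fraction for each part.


Total parts = 12 + 15 = 27
First part: 12/27 = 4/9
Second part: 15/27 = 5/9
= 4/9 and 5/9

4/9 and 5/9


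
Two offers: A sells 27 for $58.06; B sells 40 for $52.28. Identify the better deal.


Deal A: $58.06/27 = $2.1504/unit
Deal B: $52.28/40 = $1.3070/unit
B is cheaper per unit
= Deal B

Deal B


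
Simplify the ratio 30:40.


GCD(30, 40) = 10
30/10 : 40/10
= 3:4

3:4


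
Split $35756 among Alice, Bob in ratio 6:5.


Total parts = 6 + 5 = 11
Alice: 35756 × 6/11 = 19503.27
Bob: 35756 × 5/11 = 16252.73
= Alice: $19503.27, Bob: $16252.73

Alice: $19503.27, Bob: $16252.73


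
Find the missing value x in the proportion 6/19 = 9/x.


Cross multiply: 6 × x = 19 × 9
6x = 171
x = 171 / 6
= 28.50

28.50


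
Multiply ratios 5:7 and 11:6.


Compound ratio = (5×11) : (7×6)
= 55:42
GCD = 1
= 55:42

55:42


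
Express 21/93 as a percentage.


Percentage = (part / whole) × 100
= (21 / 93) × 100
≈ 22.58%

22.58%


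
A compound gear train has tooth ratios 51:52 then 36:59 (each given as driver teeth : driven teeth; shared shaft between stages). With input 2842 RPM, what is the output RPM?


Stage 1: RPM_B = RPM_A × t_A/t_B = 2842 × 51/52 = 144942/52 ≈ 2787.35
B and C share a shaft → RPM_C = RPM_B
Stage 2: RPM_D = RPM_C × t_C/t_D = RPM_A × (t_A×t_C)/(t_B×t_D)
Overall ratio = (51×36)/(52×59) = 1836/3068
RPM_D = 2842 × 1836/3068 = 5217912/3068
≈ 1700.75 RPM

1700.75 RPM


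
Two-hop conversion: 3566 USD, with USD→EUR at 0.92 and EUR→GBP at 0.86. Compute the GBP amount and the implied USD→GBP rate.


Step 1: 3566 USD × 0.92 = 3280.72 EUR
Step 2: 3280.72 EUR × 0.86 = 2821.42 GBP
Implied rate USD→GBP = 0.92 × 0.86 = 0.7912
= 2821.42 GBP; implied rate 0.7912 GBP/USD

2821.42 GBP; implied rate 0.7912 GBP/USD


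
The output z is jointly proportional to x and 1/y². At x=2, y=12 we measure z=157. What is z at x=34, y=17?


z = k·x/y²
Solve for k using the known point: k = z·y²/x = 157×144/2 = 22608/2 = 11304.0000
Now evaluate at x=34, y=17:
z = k × 34 / 289 = (22608 × 34) / (2 × 289) = 768672/578
≈ 1329.8824

1329.8824


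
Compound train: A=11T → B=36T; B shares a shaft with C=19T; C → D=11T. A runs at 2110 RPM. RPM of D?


Stage 1: RPM_B = RPM_A × t_A/t_B = 2110 × 11/36 = 23210/36 ≈ 644.72
B and C share a shaft → RPM_C = RPM_B
Stage 2: RPM_D = RPM_C × t_C/t_D = RPM_A × (t_A×t_C)/(t_B×t_D)
Overall ratio = (11×19)/(36×11) = 209/396
RPM_D = 2110 × 209/396 = 440990/396
≈ 1113.61 RPM

1113.61 RPM


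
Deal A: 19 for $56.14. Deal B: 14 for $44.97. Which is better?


Deal A: $56.14/19 = $2.9547/unit
Deal B: $44.97/14 = $3.2121/unit
A is cheaper per unit
= Deal A

Deal A


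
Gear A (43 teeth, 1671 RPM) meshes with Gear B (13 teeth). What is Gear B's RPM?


Gear ratio = 43:13 = 43:13
RPM_B = RPM_A × (teeth_A / teeth_B)
= 1671 × (43/13)
= 5527.2 RPM

5527.2 RPM


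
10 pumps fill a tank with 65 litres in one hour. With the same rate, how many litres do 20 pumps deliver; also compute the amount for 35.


Direct proportion: y/x = constant
k = 65/10 = 6.5000
y at x=20: k × 20 = 65 × 20 / 10 = 1300/10 = 130.00
y at x=35: k × 35 = 65 × 35 / 10 = 2275/10 = 227.50
= 130.00 and 227.50

130.00 and 227.50


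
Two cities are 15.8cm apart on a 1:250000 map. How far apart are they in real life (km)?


Real distance = map distance × scale
= 15.8cm × 250000
= 3950000 cm = 39500.0 m
= 39.500 km

39.500 km


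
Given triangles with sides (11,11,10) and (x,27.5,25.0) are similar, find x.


Scale factor = 27.5/11 = 2.5
Missing side = 11 × 2.5
= 27.5

27.5
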